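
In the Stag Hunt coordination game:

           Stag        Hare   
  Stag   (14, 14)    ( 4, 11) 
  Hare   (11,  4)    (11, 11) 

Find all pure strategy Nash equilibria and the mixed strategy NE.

Pure NE: (Stag, Stag) and (Hare, Hare); Mixed NE: p = 0.7, q = 0.7

Work:
Check pure NE:
(Stag, Stag): (14, 14) - no unilateral deviation beneficial
(Hare, Hare): (11, 11) - no unilateral deviation beneficial
Mixed NE: P1 plays Stag with p = 0.7, P2 plays Stag with q = 0.7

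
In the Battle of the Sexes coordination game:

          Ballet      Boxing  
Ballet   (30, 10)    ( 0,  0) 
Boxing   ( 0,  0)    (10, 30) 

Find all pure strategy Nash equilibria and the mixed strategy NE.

Pure NE: (Ballet, Ballet) and (Boxing, Boxing); Mixed NE: p = 0.75, q = 0.25

Work:
Check pure NE:
(Ballet, Ballet): (30, 10) - no unilateral deviation beneficial
(Boxing, Boxing): (10, 30) - no unilateral deviation beneficial
Mixed NE: P1 plays Ballet with p = 0.75, P2 plays Ballet with q = 0.25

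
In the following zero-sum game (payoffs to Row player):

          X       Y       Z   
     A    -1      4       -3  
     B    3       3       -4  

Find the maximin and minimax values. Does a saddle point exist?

Maximin = -3, Minimax = -3, Saddle: True

Work:
Row minimums: [-3, -4] → maximin = -3
Column maximums: [3, 4, -3] → minimax = -3
Saddle point exists! Game value = -3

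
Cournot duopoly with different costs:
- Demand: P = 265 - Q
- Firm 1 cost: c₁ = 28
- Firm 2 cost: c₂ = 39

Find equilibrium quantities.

q₁* = 82.67, q₂* = 71.67

Work:
Reaction: q₁ = (265 - 28 - q₂)/2
Reaction: q₂ = (265 - 39 - q₁)/2
Solve simultaneously:
q₁* = (265 - 2×28 + 39)/3 = 82.67
q₂* = (265 - 2×39 + 28)/3 = 71.67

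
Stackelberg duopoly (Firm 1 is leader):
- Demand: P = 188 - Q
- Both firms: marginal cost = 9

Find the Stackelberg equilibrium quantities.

q₁* (leader) = 89.5, q₂* (follower) = 44.75

Work:
Follower's reaction: q₂ = (a - c - q₁)/2
Leader substitutes: π₁ = q₁·(a - q₁ - (a-c-q₁)/2 - c)
FOC: q₁* = (188 - 9)/2 = 89.50
Then: q₂* = (188 - 9 - 89.5)/2 = 44.75
Leader has first-mover advantage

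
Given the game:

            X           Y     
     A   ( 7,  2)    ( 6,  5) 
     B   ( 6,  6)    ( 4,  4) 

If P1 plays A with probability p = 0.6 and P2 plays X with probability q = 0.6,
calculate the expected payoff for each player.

E[P1] = 6.04, E[P2] = 4.0

Work:
E[P1] = p·q·π₁(A,X) + p·(1-q)·π₁(A,Y) + (1-p)·q·π₁(B,X) + (1-p)·(1-q)·π₁(B,Y)
= 0.6·0.6·7 + 0.6·0.4·6 + 0.4·0.6·6 + 0.4·0.4·4
= 6.04

E[P2] = 4.0 (similar calculation)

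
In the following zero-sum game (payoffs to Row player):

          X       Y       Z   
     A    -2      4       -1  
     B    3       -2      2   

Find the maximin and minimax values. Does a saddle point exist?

Maximin = -2, Minimax = 2, Saddle: False

Work:
Row minimums: [-2, -2] → maximin = -2
Column maximums: [3, 4, 2] → minimax = 2
No saddle point (maximin ≠ minimax). Mixed strategy needed.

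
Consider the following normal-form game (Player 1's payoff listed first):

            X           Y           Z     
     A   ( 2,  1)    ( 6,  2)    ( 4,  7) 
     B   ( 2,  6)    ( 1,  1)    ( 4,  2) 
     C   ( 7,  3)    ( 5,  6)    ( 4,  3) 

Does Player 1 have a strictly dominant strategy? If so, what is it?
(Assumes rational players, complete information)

No strictly dominant strategy exists for Player 1

Work:
A strategy strictly dominates another if it gives a strictly higher payoff against every opponent action. Compare each pair of P1's strategies column-by-column:
  A vs B: [2 vs 2, 6 vs 1, 4 vs 4] → A does not strictly dominate B (column X: 2 ≤ 2)
  A vs C: [2 vs 7, 6 vs 5, 4 vs 4] → A does not strictly dominate C (column X: 2 ≤ 7)
  B vs A: [2 vs 2, 1 vs 6, 4 vs 4] → B does not strictly dominate A (column X: 2 ≤ 2)
  B vs C: [2 vs 7, 1 vs 5, 4 vs 4] → B does not strictly dominate C (column X: 2 ≤ 7)
  C vs A: [7 vs 2, 5 vs 6, 4 vs 4] → C does not strictly dominate A (column Y: 5 ≤ 6)
  C vs B: [7 vs 2, 5 vs 1, 4 vs 4] → C does not strictly dominate B (column Z: 4 ≤ 4)
No single strategy strictly dominates all others → no strictly dominant strategy.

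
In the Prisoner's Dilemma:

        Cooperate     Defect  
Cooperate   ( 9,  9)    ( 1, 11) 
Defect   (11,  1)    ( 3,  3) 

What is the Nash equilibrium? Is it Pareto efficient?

(Defect, Defect) is NE; not Pareto efficient

Work:
Defect dominates Cooperate for both players:
If P2 cooperates: Defect (11) > Cooperate (9)
If P2 defects: Defect (3) > Cooperate (1)
NE: (Defect, Defect) with payoff (3, 3)
But (Cooperate, Cooperate) = (9, 9) Pareto dominates (3, 3)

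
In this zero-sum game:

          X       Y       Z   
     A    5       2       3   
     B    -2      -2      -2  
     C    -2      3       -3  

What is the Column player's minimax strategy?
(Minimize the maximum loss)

Column should play Y or Z (all achieve the minimum), value = 3

Work:
Column player minimizes Row's maximum payoff:
Column X: max payoff to Row = 5
Column Y: max payoff to Row = 3
Column Z: max payoff to Row = 3
Minimum is 3, achieved by columns Y, Z (tied).
Each of Y or Z is a minimax strategy.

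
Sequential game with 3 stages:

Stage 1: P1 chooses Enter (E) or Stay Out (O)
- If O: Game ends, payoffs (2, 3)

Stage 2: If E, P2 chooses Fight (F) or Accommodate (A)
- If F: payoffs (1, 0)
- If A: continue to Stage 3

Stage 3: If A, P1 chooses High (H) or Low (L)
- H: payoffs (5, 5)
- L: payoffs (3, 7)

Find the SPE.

SPE: (E, A, H); Outcome (5, 5)

Work:
Stage 3: P1 chooses H (5 vs 3)
Stage 2: P2: F->0, A->5 (anticipating H). Choose A
Stage 1: P1: O->2, E->5 (anticipating A, H). Choose E
SPE path: E -> A -> H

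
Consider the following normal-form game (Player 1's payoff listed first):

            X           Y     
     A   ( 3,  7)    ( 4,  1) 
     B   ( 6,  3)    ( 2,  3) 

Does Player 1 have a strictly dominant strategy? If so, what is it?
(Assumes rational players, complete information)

No strictly dominant strategy exists for Player 1

Work:
A strategy strictly dominates another if it gives a strictly higher payoff against every opponent action. Compare each pair of P1's strategies column-by-column:
  A vs B: [3 vs 6, 4 vs 2] → A does not strictly dominate B (column X: 3 ≤ 6)
  B vs A: [6 vs 3, 2 vs 4] → B does not strictly dominate A (column Y: 2 ≤ 4)
No single strategy strictly dominates all others → no strictly dominant strategy.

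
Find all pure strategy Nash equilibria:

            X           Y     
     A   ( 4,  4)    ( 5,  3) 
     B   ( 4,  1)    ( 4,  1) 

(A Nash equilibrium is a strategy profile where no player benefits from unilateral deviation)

Nash equilibrium: (A, X), (B, X)

Work:
Best responses:
  P1 vs X: payoffs [4, 4] → best response A/B (payoff 4)
  P1 vs Y: payoffs [5, 4] → best response A (payoff 5)
  P2 vs A: payoffs [4, 3] → best response X (payoff 4)
  P2 vs B: payoffs [1, 1] → best response X/Y (payoff 1)
Mutual best responses: (A,X), (B,X) → Nash equilibria.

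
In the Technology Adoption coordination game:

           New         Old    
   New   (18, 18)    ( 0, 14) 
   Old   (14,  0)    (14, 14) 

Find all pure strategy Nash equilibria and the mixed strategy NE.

Pure NE: (New, New) and (Old, Old); Mixed NE: p = 0.7778, q = 0.7778

Work:
Check pure NE:
(New, New): (18, 18) - no unilateral deviation beneficial
(Old, Old): (14, 14) - no unilateral deviation beneficial
Mixed NE: P1 plays New with p = 0.7778, P2 plays New with q = 0.7778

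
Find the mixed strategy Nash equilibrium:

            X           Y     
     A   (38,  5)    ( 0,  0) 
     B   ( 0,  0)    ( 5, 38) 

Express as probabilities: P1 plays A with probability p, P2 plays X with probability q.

p = 0.8837, q = 0.1163

Work:
Find probabilities that make opponent indifferent:
P2 chooses q to make P1 indifferent between A and B
P1 chooses p to make P2 indifferent between X and Y
Mixed NE: P1 plays (A: 0.8837, B: 0.1163), P2 plays (X: 0.1163, Y: 0.8837)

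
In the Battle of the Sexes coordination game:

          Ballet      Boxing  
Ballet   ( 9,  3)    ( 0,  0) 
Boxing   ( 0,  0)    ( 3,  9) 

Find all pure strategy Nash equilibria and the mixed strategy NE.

Pure NE: (Ballet, Ballet) and (Boxing, Boxing); Mixed NE: p = 0.75, q = 0.25

Work:
Check pure NE:
(Ballet, Ballet): (9, 3) - no unilateral deviation beneficial
(Boxing, Boxing): (3, 9) - no unilateral deviation beneficial
Mixed NE: P1 plays Ballet with p = 0.75, P2 plays Ballet with q = 0.25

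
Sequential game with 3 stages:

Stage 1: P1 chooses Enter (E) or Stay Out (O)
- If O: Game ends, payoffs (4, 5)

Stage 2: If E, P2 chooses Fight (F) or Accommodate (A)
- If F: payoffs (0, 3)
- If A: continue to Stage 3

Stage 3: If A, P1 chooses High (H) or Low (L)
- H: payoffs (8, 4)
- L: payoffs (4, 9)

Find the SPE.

SPE: (E, A, H); Outcome (8, 4)

Work:
Stage 3: P1 chooses H (8 vs 4)
Stage 2: P2: F->3, A->4 (anticipating H). Choose A
Stage 1: P1: O->4, E->8 (anticipating A, H). Choose E
SPE path: E -> A -> H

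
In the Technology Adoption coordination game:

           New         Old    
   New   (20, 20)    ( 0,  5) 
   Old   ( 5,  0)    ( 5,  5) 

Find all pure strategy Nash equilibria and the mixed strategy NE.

Pure NE: (New, New) and (Old, Old); Mixed NE: p = 0.25, q = 0.25

Work:
Check pure NE:
(New, New): (20, 20) - no unilateral deviation beneficial
(Old, Old): (5, 5) - no unilateral deviation beneficial
Mixed NE: P1 plays New with p = 0.25, P2 plays New with q = 0.25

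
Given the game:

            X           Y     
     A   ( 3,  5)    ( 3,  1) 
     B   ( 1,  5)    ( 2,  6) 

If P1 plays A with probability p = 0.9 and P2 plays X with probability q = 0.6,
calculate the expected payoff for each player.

E[P1] = 2.84, E[P2] = 3.6

Work:
E[P1] = p·q·π₁(A,X) + p·(1-q)·π₁(A,Y) + (1-p)·q·π₁(B,X) + (1-p)·(1-q)·π₁(B,Y)
= 0.9·0.6·3 + 0.9·0.4·3 + 0.1·0.6·1 + 0.1·0.4·2
= 2.84

E[P2] = 3.6 (similar calculation)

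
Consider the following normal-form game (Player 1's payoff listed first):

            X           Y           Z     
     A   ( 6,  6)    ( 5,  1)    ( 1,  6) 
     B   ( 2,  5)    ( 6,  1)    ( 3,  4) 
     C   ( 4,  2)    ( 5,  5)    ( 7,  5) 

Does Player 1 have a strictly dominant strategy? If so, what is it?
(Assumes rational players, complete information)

No strictly dominant strategy exists for Player 1

Work:
A strategy strictly dominates another if it gives a strictly higher payoff against every opponent action. Compare each pair of P1's strategies column-by-column:
  A vs B: [6 vs 2, 5 vs 6, 1 vs 3] → A does not strictly dominate B (column Y: 5 ≤ 6)
  A vs C: [6 vs 4, 5 vs 5, 1 vs 7] → A does not strictly dominate C (column Y: 5 ≤ 5)
  B vs A: [2 vs 6, 6 vs 5, 3 vs 1] → B does not strictly dominate A (column X: 2 ≤ 6)
  B vs C: [2 vs 4, 6 vs 5, 3 vs 7] → B does not strictly dominate C (column X: 2 ≤ 4)
  C vs A: [4 vs 6, 5 vs 5, 7 vs 1] → C does not strictly dominate A (column X: 4 ≤ 6)
  C vs B: [4 vs 2, 5 vs 6, 7 vs 3] → C does not strictly dominate B (column Y: 5 ≤ 6)
No single strategy strictly dominates all others → no strictly dominant strategy.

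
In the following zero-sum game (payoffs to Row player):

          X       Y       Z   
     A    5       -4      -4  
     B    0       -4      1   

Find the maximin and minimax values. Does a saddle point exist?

Maximin = -4, Minimax = -4, Saddle: True

Work:
Row minimums: [-4, -4] → maximin = -4
Column maximums: [5, -4, 1] → minimax = -4
Saddle point exists! Game value = -4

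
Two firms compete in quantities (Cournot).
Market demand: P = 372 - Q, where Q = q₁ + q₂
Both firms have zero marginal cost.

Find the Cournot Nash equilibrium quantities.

q₁* = q₂* = 124.0; P* = 124.0

Work:
Profit: π_i = P·q_i = (a - q_i - q_j)·q_i
FOC: ∂π_i/∂q_i = a - 2q_i - q_j = 0
Reaction function: q_i = (372 - q_j)/2
Symmetry: q* = 372/3 = 124.0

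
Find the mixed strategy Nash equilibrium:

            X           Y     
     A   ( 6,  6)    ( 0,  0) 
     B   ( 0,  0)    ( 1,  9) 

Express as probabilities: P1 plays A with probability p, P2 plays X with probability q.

p = 0.6, q = 0.1429

Work:
Find probabilities that make opponent indifferent:
P2 chooses q to make P1 indifferent between A and B
P1 chooses p to make P2 indifferent between X and Y
Mixed NE: P1 plays (A: 0.6, B: 0.4), P2 plays (X: 0.1429, Y: 0.8571)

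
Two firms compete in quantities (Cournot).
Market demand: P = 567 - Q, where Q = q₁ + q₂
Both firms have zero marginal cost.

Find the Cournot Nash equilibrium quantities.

q₁* = q₂* = 189.0; P* = 189.0

Work:
Profit: π_i = P·q_i = (a - q_i - q_j)·q_i
FOC: ∂π_i/∂q_i = a - 2q_i - q_j = 0
Reaction function: q_i = (567 - q_j)/2
Symmetry: q* = 567/3 = 189.0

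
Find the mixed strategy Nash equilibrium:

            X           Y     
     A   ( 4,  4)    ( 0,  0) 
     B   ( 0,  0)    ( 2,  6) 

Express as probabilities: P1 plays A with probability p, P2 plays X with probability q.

p = 0.6, q = 0.3333

Work:
Find probabilities that make opponent indifferent:
P2 chooses q to make P1 indifferent between A and B
P1 chooses p to make P2 indifferent between X and Y
Mixed NE: P1 plays (A: 0.6, B: 0.4), P2 plays (X: 0.3333, Y: 0.6667)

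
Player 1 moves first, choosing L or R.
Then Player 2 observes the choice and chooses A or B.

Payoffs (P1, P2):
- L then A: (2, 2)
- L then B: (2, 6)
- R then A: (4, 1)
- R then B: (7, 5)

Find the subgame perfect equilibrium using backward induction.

P1 plays R, P2 plays B after L and B after R; Payoff (7, 5)

Work:
Backward induction:
After L: P2 chooses B → P1 gets 2
After R: P2 chooses B → P1 gets 7
P1 chooses R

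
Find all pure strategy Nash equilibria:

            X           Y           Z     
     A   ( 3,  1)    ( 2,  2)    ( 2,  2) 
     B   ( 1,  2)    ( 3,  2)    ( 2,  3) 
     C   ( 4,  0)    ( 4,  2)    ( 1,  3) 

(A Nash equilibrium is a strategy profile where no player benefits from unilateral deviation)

Nash equilibrium: (A, Z), (B, Z)

Work:
Best responses:
  P1 vs X: payoffs [3, 1, 4] → best response C (payoff 4)
  P1 vs Y: payoffs [2, 3, 4] → best response C (payoff 4)
  P1 vs Z: payoffs [2, 2, 1] → best response A/B (payoff 2)
  P2 vs A: payoffs [1, 2, 2] → best response Y/Z (payoff 2)
  P2 vs B: payoffs [2, 2, 3] → best response Z (payoff 3)
  P2 vs C: payoffs [0, 2, 3] → best response Z (payoff 3)
Mutual best responses: (A,Z), (B,Z) → Nash equilibria.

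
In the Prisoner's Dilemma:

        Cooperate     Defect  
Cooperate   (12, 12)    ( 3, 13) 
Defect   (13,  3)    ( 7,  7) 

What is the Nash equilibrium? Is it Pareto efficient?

(Defect, Defect) is NE; not Pareto efficient

Work:
Defect dominates Cooperate for both players:
If P2 cooperates: Defect (13) > Cooperate (12)
If P2 defects: Defect (7) > Cooperate (3)
NE: (Defect, Defect) with payoff (7, 7)
But (Cooperate, Cooperate) = (12, 12) Pareto dominates (7, 7)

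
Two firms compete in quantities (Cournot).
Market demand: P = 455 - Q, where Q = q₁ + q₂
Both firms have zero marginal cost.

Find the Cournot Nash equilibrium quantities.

q₁* = q₂* = 151.67; P* = 151.67

Work:
Profit: π_i = P·q_i = (a - q_i - q_j)·q_i
FOC: ∂π_i/∂q_i = a - 2q_i - q_j = 0
Reaction function: q_i = (455 - q_j)/2
Symmetry: q* = 455/3 = 151.67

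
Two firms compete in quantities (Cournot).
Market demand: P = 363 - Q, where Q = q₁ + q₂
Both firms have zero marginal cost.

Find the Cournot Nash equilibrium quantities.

q₁* = q₂* = 121.0; P* = 121.0

Work:
Profit: π_i = P·q_i = (a - q_i - q_j)·q_i
FOC: ∂π_i/∂q_i = a - 2q_i - q_j = 0
Reaction function: q_i = (363 - q_j)/2
Symmetry: q* = 363/3 = 121.0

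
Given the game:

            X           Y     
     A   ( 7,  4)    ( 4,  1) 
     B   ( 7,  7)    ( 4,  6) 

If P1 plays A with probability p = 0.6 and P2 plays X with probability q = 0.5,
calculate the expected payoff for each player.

E[P1] = 5.5, E[P2] = 4.1

Work:
E[P1] = p·q·π₁(A,X) + p·(1-q)·π₁(A,Y) + (1-p)·q·π₁(B,X) + (1-p)·(1-q)·π₁(B,Y)
= 0.6·0.5·7 + 0.6·0.5·4 + 0.4·0.5·7 + 0.4·0.5·4
= 5.5

E[P2] = 4.1 (similar calculation)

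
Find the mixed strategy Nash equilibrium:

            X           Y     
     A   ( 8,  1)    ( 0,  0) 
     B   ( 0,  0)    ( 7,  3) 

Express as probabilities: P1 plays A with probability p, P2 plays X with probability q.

p = 0.75, q = 0.4667

Work:
Find probabilities that make opponent indifferent:
P2 chooses q to make P1 indifferent between A and B
P1 chooses p to make P2 indifferent between X and Y
Mixed NE: P1 plays (A: 0.75, B: 0.25), P2 plays (X: 0.4667, Y: 0.5333)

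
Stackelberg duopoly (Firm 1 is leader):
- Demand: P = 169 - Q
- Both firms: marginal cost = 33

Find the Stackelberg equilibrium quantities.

q₁* (leader) = 68.0, q₂* (follower) = 34.0

Work:
Follower's reaction: q₂ = (a - c - q₁)/2
Leader substitutes: π₁ = q₁·(a - q₁ - (a-c-q₁)/2 - c)
FOC: q₁* = (169 - 33)/2 = 68.00
Then: q₂* = (169 - 33 - 68.0)/2 = 34.00
Leader has first-mover advantage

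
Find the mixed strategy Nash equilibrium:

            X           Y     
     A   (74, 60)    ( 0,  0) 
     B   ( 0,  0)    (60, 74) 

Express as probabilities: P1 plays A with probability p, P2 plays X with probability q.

p = 0.5522, q = 0.4478

Work:
Find probabilities that make opponent indifferent:
P2 chooses q to make P1 indifferent between A and B
P1 chooses p to make P2 indifferent between X and Y
Mixed NE: P1 plays (A: 0.5522, B: 0.4478), P2 plays (X: 0.4478, Y: 0.5522)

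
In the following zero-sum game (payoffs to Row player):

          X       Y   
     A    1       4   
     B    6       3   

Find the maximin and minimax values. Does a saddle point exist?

Maximin = 3, Minimax = 4, Saddle: False

Work:
Row minimums: [1, 3] → maximin = 3
Column maximums: [6, 4] → minimax = 4
No saddle point (maximin ≠ minimax). Mixed strategy needed.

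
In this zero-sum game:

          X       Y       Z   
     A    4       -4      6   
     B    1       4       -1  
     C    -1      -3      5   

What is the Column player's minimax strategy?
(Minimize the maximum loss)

Column should play X or Y (all achieve the minimum), value = 4

Work:
Column player minimizes Row's maximum payoff:
Column X: max payoff to Row = 4
Column Y: max payoff to Row = 4
Column Z: max payoff to Row = 6
Minimum is 4, achieved by columns X, Y (tied).
Each of X or Y is a minimax strategy.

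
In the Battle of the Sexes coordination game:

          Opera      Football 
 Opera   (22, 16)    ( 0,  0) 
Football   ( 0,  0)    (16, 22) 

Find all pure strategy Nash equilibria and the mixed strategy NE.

Pure NE: (Opera, Opera) and (Football, Football); Mixed NE: p = 0.5789, q = 0.4211

Work:
Check pure NE:
(Opera, Opera): (22, 16) - no unilateral deviation beneficial
(Football, Football): (16, 22) - no unilateral deviation beneficial
Mixed NE: P1 plays Opera with p = 0.5789, P2 plays Opera with q = 0.4211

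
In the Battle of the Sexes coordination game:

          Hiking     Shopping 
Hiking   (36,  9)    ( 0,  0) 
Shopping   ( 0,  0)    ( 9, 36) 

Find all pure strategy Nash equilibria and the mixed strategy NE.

Pure NE: (Hiking, Hiking) and (Shopping, Shopping); Mixed NE: p = 0.8, q = 0.2

Work:
Check pure NE:
(Hiking, Hiking): (36, 9) - no unilateral deviation beneficial
(Shopping, Shopping): (9, 36) - no unilateral deviation beneficial
Mixed NE: P1 plays Hiking with p = 0.8, P2 plays Hiking with q = 0.2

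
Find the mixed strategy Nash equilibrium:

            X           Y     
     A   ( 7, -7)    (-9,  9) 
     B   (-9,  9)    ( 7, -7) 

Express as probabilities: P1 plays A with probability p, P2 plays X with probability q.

p = 0.5, q = 0.5

Work:
Find probabilities that make opponent indifferent:
P2 chooses q to make P1 indifferent between A and B
P1 chooses p to make P2 indifferent between X and Y
Mixed NE: P1 plays (A: 0.5, B: 0.5), P2 plays (X: 0.5, Y: 0.5)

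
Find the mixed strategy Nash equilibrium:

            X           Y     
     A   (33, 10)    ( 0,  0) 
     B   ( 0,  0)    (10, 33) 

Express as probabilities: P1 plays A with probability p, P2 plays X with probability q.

p = 0.7674, q = 0.2326

Work:
Find probabilities that make opponent indifferent:
P2 chooses q to make P1 indifferent between A and B
P1 chooses p to make P2 indifferent between X and Y
Mixed NE: P1 plays (A: 0.7674, B: 0.2326), P2 plays (X: 0.2326, Y: 0.7674)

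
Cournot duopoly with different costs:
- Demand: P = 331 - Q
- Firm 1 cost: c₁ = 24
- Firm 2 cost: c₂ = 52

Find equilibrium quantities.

q₁* = 111.67, q₂* = 83.67

Work:
Reaction: q₁ = (331 - 24 - q₂)/2
Reaction: q₂ = (331 - 52 - q₁)/2
Solve simultaneously:
q₁* = (331 - 2×24 + 52)/3 = 111.67
q₂* = (331 - 2×52 + 24)/3 = 83.67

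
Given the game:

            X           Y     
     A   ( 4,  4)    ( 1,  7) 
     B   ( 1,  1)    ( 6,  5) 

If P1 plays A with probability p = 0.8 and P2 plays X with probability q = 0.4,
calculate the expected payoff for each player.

E[P1] = 2.56, E[P2] = 5.32

Work:
E[P1] = p·q·π₁(A,X) + p·(1-q)·π₁(A,Y) + (1-p)·q·π₁(B,X) + (1-p)·(1-q)·π₁(B,Y)
= 0.8·0.4·4 + 0.8·0.6·1 + 0.2·0.4·1 + 0.2·0.6·6
= 2.56

E[P2] = 5.32 (similar calculation)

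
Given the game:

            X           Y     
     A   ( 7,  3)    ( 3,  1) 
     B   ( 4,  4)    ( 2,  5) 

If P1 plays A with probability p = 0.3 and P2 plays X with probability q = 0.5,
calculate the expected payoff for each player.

E[P1] = 3.6, E[P2] = 3.75

Work:
E[P1] = p·q·π₁(A,X) + p·(1-q)·π₁(A,Y) + (1-p)·q·π₁(B,X) + (1-p)·(1-q)·π₁(B,Y)
= 0.3·0.5·7 + 0.3·0.5·3 + 0.7·0.5·4 + 0.7·0.5·2
= 3.6

E[P2] = 3.75 (similar calculation)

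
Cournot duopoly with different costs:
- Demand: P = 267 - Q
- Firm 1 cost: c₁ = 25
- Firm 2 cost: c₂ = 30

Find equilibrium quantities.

q₁* = 82.33, q₂* = 77.33

Work:
Reaction: q₁ = (267 - 25 - q₂)/2
Reaction: q₂ = (267 - 30 - q₁)/2
Solve simultaneously:
q₁* = (267 - 2×25 + 30)/3 = 82.33
q₂* = (267 - 2×30 + 25)/3 = 77.33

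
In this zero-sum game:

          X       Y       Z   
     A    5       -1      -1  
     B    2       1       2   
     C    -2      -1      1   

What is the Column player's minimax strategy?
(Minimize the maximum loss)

Column should play Y, value = 1

Work:
Column player minimizes Row's maximum payoff:
Column X: max payoff to Row = 5
Column Y: max payoff to Row = 1
Column Z: max payoff to Row = 2
Minimum is 1, achieved by column Y.
Minimax strategy: Y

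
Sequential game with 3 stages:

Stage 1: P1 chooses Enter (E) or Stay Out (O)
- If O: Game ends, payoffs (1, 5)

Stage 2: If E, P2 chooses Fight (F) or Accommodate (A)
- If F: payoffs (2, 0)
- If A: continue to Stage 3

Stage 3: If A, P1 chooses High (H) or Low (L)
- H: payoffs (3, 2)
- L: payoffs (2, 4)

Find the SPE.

SPE: (E, A, H); Outcome (3, 2)

Work:
Stage 3: P1 chooses H (3 vs 2)
Stage 2: P2: F->0, A->2 (anticipating H). Choose A
Stage 1: P1: O->1, E->3 (anticipating A, H). Choose E
SPE path: E -> A -> H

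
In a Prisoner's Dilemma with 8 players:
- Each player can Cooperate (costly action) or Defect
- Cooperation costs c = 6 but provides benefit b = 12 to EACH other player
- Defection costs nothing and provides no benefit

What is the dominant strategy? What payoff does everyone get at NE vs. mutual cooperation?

Dominant: Defect; NE payoff = 0; Coop payoff = 78

Work:
Defect dominates (saves cost c = 6, benefit to others is external)
NE: All defect → everyone gets 0
If all cooperate: each receives (7)×12 - 6 = 78
Social dilemma: 78 > 0 but NE gives 0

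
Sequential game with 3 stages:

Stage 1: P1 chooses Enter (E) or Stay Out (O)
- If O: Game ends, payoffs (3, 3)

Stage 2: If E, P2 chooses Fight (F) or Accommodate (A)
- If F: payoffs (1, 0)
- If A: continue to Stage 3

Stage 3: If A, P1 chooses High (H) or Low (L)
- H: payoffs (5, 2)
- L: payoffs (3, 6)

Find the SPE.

SPE: (E, A, H); Outcome (5, 2)

Work:
Stage 3: P1 chooses H (5 vs 3)
Stage 2: P2: F->0, A->2 (anticipating H). Choose A
Stage 1: P1: O->3, E->5 (anticipating A, H). Choose E
SPE path: E -> A -> H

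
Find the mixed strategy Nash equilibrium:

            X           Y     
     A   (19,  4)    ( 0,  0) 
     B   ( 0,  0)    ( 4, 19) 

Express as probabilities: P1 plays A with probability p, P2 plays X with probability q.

p = 0.8261, q = 0.1739

Work:
Find probabilities that make opponent indifferent:
P2 chooses q to make P1 indifferent between A and B
P1 chooses p to make P2 indifferent between X and Y
Mixed NE: P1 plays (A: 0.8261, B: 0.1739), P2 plays (X: 0.1739, Y: 0.8261)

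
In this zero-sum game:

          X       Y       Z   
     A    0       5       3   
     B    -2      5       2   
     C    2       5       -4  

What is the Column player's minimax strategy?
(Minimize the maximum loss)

Column should play X, value = 2

Work:
Column player minimizes Row's maximum payoff:
Column X: max payoff to Row = 2
Column Y: max payoff to Row = 5
Column Z: max payoff to Row = 3
Minimum is 2, achieved by column X.
Minimax strategy: X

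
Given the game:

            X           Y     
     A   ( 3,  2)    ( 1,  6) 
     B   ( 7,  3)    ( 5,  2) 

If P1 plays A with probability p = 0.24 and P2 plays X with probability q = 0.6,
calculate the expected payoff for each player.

E[P1] = 5.24, E[P2] = 2.84

Work:
E[P1] = p·q·π₁(A,X) + p·(1-q)·π₁(A,Y) + (1-p)·q·π₁(B,X) + (1-p)·(1-q)·π₁(B,Y)
= 0.24·0.6·3 + 0.24·0.4·1 + 0.76·0.6·7 + 0.76·0.4·5
= 5.24

E[P2] = 2.84 (similar calculation)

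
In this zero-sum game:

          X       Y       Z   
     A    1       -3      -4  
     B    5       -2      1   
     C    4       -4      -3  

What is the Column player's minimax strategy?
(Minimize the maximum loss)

Column should play Y, value = -2

Work:
Column player minimizes Row's maximum payoff:
Column X: max payoff to Row = 5
Column Y: max payoff to Row = -2
Column Z: max payoff to Row = 1
Minimum is -2, achieved by column Y.
Minimax strategy: Y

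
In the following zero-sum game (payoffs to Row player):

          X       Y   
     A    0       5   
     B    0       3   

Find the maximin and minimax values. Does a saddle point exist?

Maximin = 0, Minimax = 0, Saddle: True

Work:
Row minimums: [0, 0] → maximin = 0
Column maximums: [0, 5] → minimax = 0
Saddle point exists! Game value = 0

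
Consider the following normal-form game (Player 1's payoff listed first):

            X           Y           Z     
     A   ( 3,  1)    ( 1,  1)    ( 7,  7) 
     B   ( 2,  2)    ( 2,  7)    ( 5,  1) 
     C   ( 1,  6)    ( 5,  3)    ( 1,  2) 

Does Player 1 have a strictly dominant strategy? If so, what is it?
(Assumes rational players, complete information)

No strictly dominant strategy exists for Player 1

Work:
A strategy strictly dominates another if it gives a strictly higher payoff against every opponent action. Compare each pair of P1's strategies column-by-column:
  A vs B: [3 vs 2, 1 vs 2, 7 vs 5] → A does not strictly dominate B (column Y: 1 ≤ 2)
  A vs C: [3 vs 1, 1 vs 5, 7 vs 1] → A does not strictly dominate C (column Y: 1 ≤ 5)
  B vs A: [2 vs 3, 2 vs 1, 5 vs 7] → B does not strictly dominate A (column X: 2 ≤ 3)
  B vs C: [2 vs 1, 2 vs 5, 5 vs 1] → B does not strictly dominate C (column Y: 2 ≤ 5)
  C vs A: [1 vs 3, 5 vs 1, 1 vs 7] → C does not strictly dominate A (column X: 1 ≤ 3)
  C vs B: [1 vs 2, 5 vs 2, 1 vs 5] → C does not strictly dominate B (column X: 1 ≤ 2)
No single strategy strictly dominates all others → no strictly dominant strategy.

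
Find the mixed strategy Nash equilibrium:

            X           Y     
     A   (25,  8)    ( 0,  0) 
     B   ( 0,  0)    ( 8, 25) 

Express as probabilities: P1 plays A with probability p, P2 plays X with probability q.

p = 0.7576, q = 0.2424

Work:
Find probabilities that make opponent indifferent:
P2 chooses q to make P1 indifferent between A and B
P1 chooses p to make P2 indifferent between X and Y
Mixed NE: P1 plays (A: 0.7576, B: 0.2424), P2 plays (X: 0.2424, Y: 0.7576)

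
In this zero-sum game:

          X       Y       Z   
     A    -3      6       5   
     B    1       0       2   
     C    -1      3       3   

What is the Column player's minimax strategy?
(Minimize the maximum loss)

Column should play X, value = 1

Work:
Column player minimizes Row's maximum payoff:
Column X: max payoff to Row = 1
Column Y: max payoff to Row = 6
Column Z: max payoff to Row = 5
Minimum is 1, achieved by column X.
Minimax strategy: X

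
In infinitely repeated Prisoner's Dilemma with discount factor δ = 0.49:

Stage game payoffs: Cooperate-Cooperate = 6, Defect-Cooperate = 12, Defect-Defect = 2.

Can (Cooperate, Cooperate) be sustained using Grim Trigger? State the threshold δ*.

δ* = 0.6; since δ = 0.49 < 0.6, cooperation cannot be sustained

Work:
For Grim Trigger:
Cooperate forever: 6/(1-δ)
Defect then punished: 12 + 2·δ/(1-δ)
Need: 6/(1-δ) ≥ 12 + 2·δ/(1-δ)
Solving: δ ≥ (T-R)/(T-P) = (12-6)/(12-2) = 0.6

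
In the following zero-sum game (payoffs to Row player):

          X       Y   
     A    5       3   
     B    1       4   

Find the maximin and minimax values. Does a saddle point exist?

Maximin = 3, Minimax = 4, Saddle: False

Work:
Row minimums: [3, 1] → maximin = 3
Column maximums: [5, 4] → minimax = 4
No saddle point (maximin ≠ minimax). Mixed strategy needed.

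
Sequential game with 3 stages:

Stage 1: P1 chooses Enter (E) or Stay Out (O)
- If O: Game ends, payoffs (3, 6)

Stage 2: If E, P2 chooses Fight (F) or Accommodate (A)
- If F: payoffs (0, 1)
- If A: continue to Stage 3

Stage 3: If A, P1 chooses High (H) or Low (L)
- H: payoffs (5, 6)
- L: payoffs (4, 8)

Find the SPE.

SPE: (E, A, H); Outcome (5, 6)

Work:
Stage 3: P1 chooses H (5 vs 4)
Stage 2: P2: F->1, A->6 (anticipating H). Choose A
Stage 1: P1: O->3, E->5 (anticipating A, H). Choose E
SPE path: E -> A -> H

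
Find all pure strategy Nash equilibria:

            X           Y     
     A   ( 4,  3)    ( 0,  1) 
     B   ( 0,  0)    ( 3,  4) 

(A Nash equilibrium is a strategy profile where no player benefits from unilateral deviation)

Nash equilibrium: (A, X), (B, Y)

Work:
Best responses:
  P1 vs X: payoffs [4, 0] → best response A (payoff 4)
  P1 vs Y: payoffs [0, 3] → best response B (payoff 3)
  P2 vs A: payoffs [3, 1] → best response X (payoff 3)
  P2 vs B: payoffs [0, 4] → best response Y (payoff 4)
Mutual best responses: (A,X), (B,Y) → Nash equilibria.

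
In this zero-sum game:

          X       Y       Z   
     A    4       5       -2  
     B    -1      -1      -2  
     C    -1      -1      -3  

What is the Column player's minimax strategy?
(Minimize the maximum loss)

Column should play Z, value = -2

Work:
Column player minimizes Row's maximum payoff:
Column X: max payoff to Row = 4
Column Y: max payoff to Row = 5
Column Z: max payoff to Row = -2
Minimum is -2, achieved by column Z.
Minimax strategy: Z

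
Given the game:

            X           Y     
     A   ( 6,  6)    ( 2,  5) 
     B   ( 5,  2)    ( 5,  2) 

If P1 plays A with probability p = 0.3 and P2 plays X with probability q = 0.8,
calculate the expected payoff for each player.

E[P1] = 5.06, E[P2] = 3.14

Work:
E[P1] = p·q·π₁(A,X) + p·(1-q)·π₁(A,Y) + (1-p)·q·π₁(B,X) + (1-p)·(1-q)·π₁(B,Y)
= 0.3·0.8·6 + 0.3·0.2·2 + 0.7·0.8·5 + 0.7·0.2·5
= 5.06

E[P2] = 3.14 (similar calculation)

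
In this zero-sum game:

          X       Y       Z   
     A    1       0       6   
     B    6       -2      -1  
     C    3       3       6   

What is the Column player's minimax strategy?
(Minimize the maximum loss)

Column should play Y, value = 3

Work:
Column player minimizes Row's maximum payoff:
Column X: max payoff to Row = 6
Column Y: max payoff to Row = 3
Column Z: max payoff to Row = 6
Minimum is 3, achieved by column Y.
Minimax strategy: Y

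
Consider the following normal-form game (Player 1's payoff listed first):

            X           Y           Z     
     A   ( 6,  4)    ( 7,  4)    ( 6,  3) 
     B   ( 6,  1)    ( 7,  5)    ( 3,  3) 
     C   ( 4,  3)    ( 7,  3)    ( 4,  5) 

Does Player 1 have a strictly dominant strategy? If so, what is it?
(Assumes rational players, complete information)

No strictly dominant strategy exists for Player 1

Work:
A strategy strictly dominates another if it gives a strictly higher payoff against every opponent action. Compare each pair of P1's strategies column-by-column:
  A vs B: [6 vs 6, 7 vs 7, 6 vs 3] → A does not strictly dominate B (column X: 6 ≤ 6)
  A vs C: [6 vs 4, 7 vs 7, 6 vs 4] → A does not strictly dominate C (column Y: 7 ≤ 7)
  B vs A: [6 vs 6, 7 vs 7, 3 vs 6] → B does not strictly dominate A (column X: 6 ≤ 6)
  B vs C: [6 vs 4, 7 vs 7, 3 vs 4] → B does not strictly dominate C (column Y: 7 ≤ 7)
  C vs A: [4 vs 6, 7 vs 7, 4 vs 6] → C does not strictly dominate A (column X: 4 ≤ 6)
  C vs B: [4 vs 6, 7 vs 7, 4 vs 3] → C does not strictly dominate B (column X: 4 ≤ 6)
No single strategy strictly dominates all others → no strictly dominant strategy.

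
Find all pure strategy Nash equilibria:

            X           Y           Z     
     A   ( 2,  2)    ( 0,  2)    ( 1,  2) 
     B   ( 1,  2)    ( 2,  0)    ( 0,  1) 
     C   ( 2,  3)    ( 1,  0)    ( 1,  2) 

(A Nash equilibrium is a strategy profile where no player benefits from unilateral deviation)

Nash equilibrium: (A, X), (A, Z), (C, X)

Work:
Best responses:
  P1 vs X: payoffs [2, 1, 2] → best response A/C (payoff 2)
  P1 vs Y: payoffs [0, 2, 1] → best response B (payoff 2)
  P1 vs Z: payoffs [1, 0, 1] → best response A/C (payoff 1)
  P2 vs A: payoffs [2, 2, 2] → best response X/Y/Z (payoff 2)
  P2 vs B: payoffs [2, 0, 1] → best response X (payoff 2)
  P2 vs C: payoffs [3, 0, 2] → best response X (payoff 3)
Mutual best responses: (A,X), (A,Z), (C,X) → Nash equilibria.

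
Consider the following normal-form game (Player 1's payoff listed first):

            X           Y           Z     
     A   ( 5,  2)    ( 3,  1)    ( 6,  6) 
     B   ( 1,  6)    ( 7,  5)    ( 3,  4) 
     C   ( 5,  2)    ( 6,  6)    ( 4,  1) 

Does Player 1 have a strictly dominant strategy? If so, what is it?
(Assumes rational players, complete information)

No strictly dominant strategy exists for Player 1

Work:
A strategy strictly dominates another if it gives a strictly higher payoff against every opponent action. Compare each pair of P1's strategies column-by-column:
  A vs B: [5 vs 1, 3 vs 7, 6 vs 3] → A does not strictly dominate B (column Y: 3 ≤ 7)
  A vs C: [5 vs 5, 3 vs 6, 6 vs 4] → A does not strictly dominate C (column X: 5 ≤ 5)
  B vs A: [1 vs 5, 7 vs 3, 3 vs 6] → B does not strictly dominate A (column X: 1 ≤ 5)
  B vs C: [1 vs 5, 7 vs 6, 3 vs 4] → B does not strictly dominate C (column X: 1 ≤ 5)
  C vs A: [5 vs 5, 6 vs 3, 4 vs 6] → C does not strictly dominate A (column X: 5 ≤ 5)
  C vs B: [5 vs 1, 6 vs 7, 4 vs 3] → C does not strictly dominate B (column Y: 6 ≤ 7)
No single strategy strictly dominates all others → no strictly dominant strategy.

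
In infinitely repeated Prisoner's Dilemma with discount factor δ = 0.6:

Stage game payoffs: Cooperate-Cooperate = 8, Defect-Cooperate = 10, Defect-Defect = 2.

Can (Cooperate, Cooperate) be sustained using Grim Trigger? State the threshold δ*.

δ* = 0.25; since δ = 0.6 ≥ 0.25, cooperation can be sustained

Work:
For Grim Trigger:
Cooperate forever: 8/(1-δ)
Defect then punished: 10 + 2·δ/(1-δ)
Need: 8/(1-δ) ≥ 10 + 2·δ/(1-δ)
Solving: δ ≥ (T-R)/(T-P) = (10-8)/(10-2) = 0.25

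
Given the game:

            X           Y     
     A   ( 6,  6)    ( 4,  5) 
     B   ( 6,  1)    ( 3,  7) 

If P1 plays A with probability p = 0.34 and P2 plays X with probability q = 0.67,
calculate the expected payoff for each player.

E[P1] = 5.1222, E[P2] = 3.8946

Work:
E[P1] = p·q·π₁(A,X) + p·(1-q)·π₁(A,Y) + (1-p)·q·π₁(B,X) + (1-p)·(1-q)·π₁(B,Y)
= 0.34·0.67·6 + 0.34·0.33·4 + 0.66·0.67·6 + 0.66·0.33·3
= 5.1222

E[P2] = 3.8946 (similar calculation)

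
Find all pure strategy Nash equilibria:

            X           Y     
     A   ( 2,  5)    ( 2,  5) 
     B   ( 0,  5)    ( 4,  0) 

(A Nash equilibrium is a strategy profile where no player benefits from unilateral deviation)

Nash equilibrium: (A, X)

Work:
Best responses:
  P1 vs X: payoffs [2, 0] → best response A (payoff 2)
  P1 vs Y: payoffs [2, 4] → best response B (payoff 4)
  P2 vs A: payoffs [5, 5] → best response X/Y (payoff 5)
  P2 vs B: payoffs [5, 0] → best response X (payoff 5)
Mutual best responses: (A,X) → Nash equilibria.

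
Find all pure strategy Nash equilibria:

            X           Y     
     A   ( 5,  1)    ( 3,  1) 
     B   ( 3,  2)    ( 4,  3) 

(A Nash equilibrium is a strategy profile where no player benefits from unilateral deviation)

Nash equilibrium: (A, X), (B, Y)

Work:
Best responses:
  P1 vs X: payoffs [5, 3] → best response A (payoff 5)
  P1 vs Y: payoffs [3, 4] → best response B (payoff 4)
  P2 vs A: payoffs [1, 1] → best response X/Y (payoff 1)
  P2 vs B: payoffs [2, 3] → best response Y (payoff 3)
Mutual best responses: (A,X), (B,Y) → Nash equilibria.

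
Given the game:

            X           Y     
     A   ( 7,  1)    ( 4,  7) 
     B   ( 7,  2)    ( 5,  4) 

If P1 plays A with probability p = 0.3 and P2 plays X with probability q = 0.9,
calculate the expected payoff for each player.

E[P1] = 6.77, E[P2] = 2.02

Work:
E[P1] = p·q·π₁(A,X) + p·(1-q)·π₁(A,Y) + (1-p)·q·π₁(B,X) + (1-p)·(1-q)·π₁(B,Y)
= 0.3·0.9·7 + 0.3·0.1·4 + 0.7·0.9·7 + 0.7·0.1·5
= 6.77

E[P2] = 2.02 (similar calculation)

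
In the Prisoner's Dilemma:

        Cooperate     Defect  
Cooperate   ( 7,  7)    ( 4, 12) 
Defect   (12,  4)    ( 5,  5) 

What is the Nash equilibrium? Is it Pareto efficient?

(Defect, Defect) is NE; not Pareto efficient

Work:
Defect dominates Cooperate for both players:
If P2 cooperates: Defect (12) > Cooperate (7)
If P2 defects: Defect (5) > Cooperate (4)
NE: (Defect, Defect) with payoff (5, 5)
But (Cooperate, Cooperate) = (7, 7) Pareto dominates (5, 5)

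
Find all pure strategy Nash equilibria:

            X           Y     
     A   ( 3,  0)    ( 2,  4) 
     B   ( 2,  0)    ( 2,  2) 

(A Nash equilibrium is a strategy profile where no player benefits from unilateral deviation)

Nash equilibrium: (A, Y), (B, Y)

Work:
Best responses:
  P1 vs X: payoffs [3, 2] → best response A (payoff 3)
  P1 vs Y: payoffs [2, 2] → best response A/B (payoff 2)
  P2 vs A: payoffs [0, 4] → best response Y (payoff 4)
  P2 vs B: payoffs [0, 2] → best response Y (payoff 2)
Mutual best responses: (A,Y), (B,Y) → Nash equilibria.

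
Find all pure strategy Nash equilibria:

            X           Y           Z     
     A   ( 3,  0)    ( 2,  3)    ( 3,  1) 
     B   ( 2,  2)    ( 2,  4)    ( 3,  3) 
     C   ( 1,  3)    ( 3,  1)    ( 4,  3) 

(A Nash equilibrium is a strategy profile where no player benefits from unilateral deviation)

Nash equilibrium: (C, Z)

Work:
Best responses:
  P1 vs X: payoffs [3, 2, 1] → best response A (payoff 3)
  P1 vs Y: payoffs [2, 2, 3] → best response C (payoff 3)
  P1 vs Z: payoffs [3, 3, 4] → best response C (payoff 4)
  P2 vs A: payoffs [0, 3, 1] → best response Y (payoff 3)
  P2 vs B: payoffs [2, 4, 3] → best response Y (payoff 4)
  P2 vs C: payoffs [3, 1, 3] → best response X/Z (payoff 3)
Mutual best responses: (C,Z) → Nash equilibria.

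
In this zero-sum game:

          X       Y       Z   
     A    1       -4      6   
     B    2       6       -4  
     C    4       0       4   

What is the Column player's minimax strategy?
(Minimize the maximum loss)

Column should play X, value = 4

Work:
Column player minimizes Row's maximum payoff:
Column X: max payoff to Row = 4
Column Y: max payoff to Row = 6
Column Z: max payoff to Row = 6
Minimum is 4, achieved by column X.
Minimax strategy: X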